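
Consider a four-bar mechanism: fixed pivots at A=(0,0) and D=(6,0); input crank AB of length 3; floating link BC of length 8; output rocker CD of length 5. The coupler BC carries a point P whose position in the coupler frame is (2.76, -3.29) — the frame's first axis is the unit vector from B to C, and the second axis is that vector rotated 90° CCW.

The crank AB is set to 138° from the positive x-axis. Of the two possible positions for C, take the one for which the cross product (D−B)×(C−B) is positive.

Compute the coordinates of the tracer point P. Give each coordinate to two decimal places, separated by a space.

A=(0,0), D=(6.00,0)
B = A + 3.00·(cos138°, sin138°) = (-2.2294, 2.0074)
|BD| = 8.4707
circle(B,8.00) ∩ circle(D,5.00): a=6.5374, h=4.6111
  candidates: C₊=(5.2145,4.9379) cross=39.059; C₋=(3.0290,-4.0216) cross=-39.059
  mode + wants cross > 0 → take C=(5.2145,4.9379) (cross=39.059)
ex = (C−B)/|BC| = (0.9305,0.3663); ey = (-0.3663,0.9305)
P = B + 2.76·ex + -3.29·ey = (1.5439,-0.0429)

1.54 -0.04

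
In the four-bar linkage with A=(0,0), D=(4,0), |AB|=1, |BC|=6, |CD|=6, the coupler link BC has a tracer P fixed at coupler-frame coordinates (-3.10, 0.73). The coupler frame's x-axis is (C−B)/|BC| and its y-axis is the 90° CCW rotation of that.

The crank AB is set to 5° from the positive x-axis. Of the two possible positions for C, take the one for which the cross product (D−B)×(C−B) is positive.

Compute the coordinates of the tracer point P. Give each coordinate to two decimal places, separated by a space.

-0.57 -2.69

A=(0,0), D=(4.00,0)
B = A + 1.00·(cos5°, sin5°) = (0.9962, 0.0872)
|BD| = 3.0051
circle(B,6.00) ∩ circle(D,6.00): a=1.5025, h=5.8088
  candidates: C₊=(2.6666,5.8500) cross=17.456; C₋=(2.3296,-5.7628) cross=-17.456
  mode + wants cross > 0 → take C=(2.6666,5.8500) (cross=17.456)
ex = (C−B)/|BC| = (0.2784,0.9605); ey = (-0.9605,0.2784)
P = B + -3.10·ex + 0.73·ey = (-0.5680,-2.6871)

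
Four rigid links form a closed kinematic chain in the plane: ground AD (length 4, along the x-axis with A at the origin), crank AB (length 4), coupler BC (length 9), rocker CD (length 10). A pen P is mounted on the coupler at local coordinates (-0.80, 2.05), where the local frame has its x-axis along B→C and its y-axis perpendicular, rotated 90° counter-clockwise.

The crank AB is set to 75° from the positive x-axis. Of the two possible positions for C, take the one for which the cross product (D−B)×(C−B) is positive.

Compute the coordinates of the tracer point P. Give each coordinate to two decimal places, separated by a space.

A=(0,0), D=(4.00,0)
B = A + 4.00·(cos75°, sin75°) = (1.0353, 3.8637)
|BD| = 4.8701
circle(B,9.00) ∩ circle(D,10.00): a=0.4844, h=8.9870
  candidates: C₊=(8.4600,8.9503) cross=43.767; C₋=(-5.7997,-1.9915) cross=-43.767
  mode + wants cross > 0 → take C=(8.4600,8.9503) (cross=43.767)
ex = (C−B)/|BC| = (0.8250,0.5652); ey = (-0.5652,0.8250)
P = B + -0.80·ex + 2.05·ey = (-0.7833,5.1027)

-0.78 5.10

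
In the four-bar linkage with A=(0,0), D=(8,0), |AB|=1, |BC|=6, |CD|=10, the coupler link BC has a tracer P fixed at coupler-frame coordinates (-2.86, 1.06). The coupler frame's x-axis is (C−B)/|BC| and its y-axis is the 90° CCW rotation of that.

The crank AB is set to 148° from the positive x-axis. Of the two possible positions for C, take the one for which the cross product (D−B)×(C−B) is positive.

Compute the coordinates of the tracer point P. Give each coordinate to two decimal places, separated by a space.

-2.45 -2.07

A=(0,0), D=(8.00,0)
B = A + 1.00·(cos148°, sin148°) = (-0.8480, 0.5299)
|BD| = 8.8639
circle(B,6.00) ∩ circle(D,10.00): a=0.8218, h=5.9435
  candidates: C₊=(0.3276,6.4136) cross=52.682; C₋=(-0.3830,-5.4520) cross=-52.682
  mode + wants cross > 0 → take C=(0.3276,6.4136) (cross=52.682)
ex = (C−B)/|BC| = (0.1959,0.9806); ey = (-0.9806,0.1959)
P = B + -2.86·ex + 1.06·ey = (-2.4479,-2.0669)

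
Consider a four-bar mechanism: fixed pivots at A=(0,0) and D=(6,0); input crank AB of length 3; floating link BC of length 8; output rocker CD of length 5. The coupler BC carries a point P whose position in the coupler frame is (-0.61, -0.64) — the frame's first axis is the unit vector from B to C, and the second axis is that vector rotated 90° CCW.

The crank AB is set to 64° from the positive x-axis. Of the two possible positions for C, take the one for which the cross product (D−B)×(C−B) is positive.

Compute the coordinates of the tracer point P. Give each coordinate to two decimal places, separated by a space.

A=(0,0), D=(6.00,0)
B = A + 3.00·(cos64°, sin64°) = (1.3151, 2.6964)
|BD| = 5.4054
circle(B,8.00) ∩ circle(D,5.00): a=6.3102, h=4.9175
  candidates: C₊=(9.2371,3.8106) cross=26.581; C₋=(4.3312,-4.7133) cross=-26.581
  mode + wants cross > 0 → take C=(9.2371,3.8106) (cross=26.581)
ex = (C−B)/|BC| = (0.9903,0.1393); ey = (-0.1393,0.9903)
P = B + -0.61·ex + -0.64·ey = (0.8002,1.9777)

0.80 1.98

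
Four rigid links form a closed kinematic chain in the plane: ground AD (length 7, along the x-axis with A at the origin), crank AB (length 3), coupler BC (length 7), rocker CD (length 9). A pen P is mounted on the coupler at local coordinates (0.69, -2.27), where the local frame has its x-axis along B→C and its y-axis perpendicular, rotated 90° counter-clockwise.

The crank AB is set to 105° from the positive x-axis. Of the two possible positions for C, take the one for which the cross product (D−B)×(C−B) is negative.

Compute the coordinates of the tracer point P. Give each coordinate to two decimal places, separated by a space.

-3.07 2.28

A=(0,0), D=(7.00,0)
B = A + 3.00·(cos105°, sin105°) = (-0.7765, 2.8978)
|BD| = 8.2988
circle(B,7.00) ∩ circle(D,9.00): a=2.2214, h=6.6382
  candidates: C₊=(3.6231,8.3424) cross=55.089; C₋=(-1.0128,-4.0982) cross=-55.089
  mode - wants cross < 0 → take C=(-1.0128,-4.0982) (cross=-55.089)
ex = (C−B)/|BC| = (-0.0338,-0.9994); ey = (0.9994,-0.0338)
P = B + 0.69·ex + -2.27·ey = (-3.0685,2.2848)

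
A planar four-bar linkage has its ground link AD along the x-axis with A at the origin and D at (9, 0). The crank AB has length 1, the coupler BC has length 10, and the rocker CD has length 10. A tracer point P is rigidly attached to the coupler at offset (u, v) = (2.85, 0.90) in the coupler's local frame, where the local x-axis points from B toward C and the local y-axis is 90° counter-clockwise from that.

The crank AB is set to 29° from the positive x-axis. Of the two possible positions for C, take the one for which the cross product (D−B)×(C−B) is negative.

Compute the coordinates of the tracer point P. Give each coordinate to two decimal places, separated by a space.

2.72 -1.87

A=(0,0), D=(9.00,0)
B = A + 1.00·(cos29°, sin29°) = (0.8746, 0.4848)
|BD| = 8.1398
circle(B,10.00) ∩ circle(D,10.00): a=4.0699, h=9.1343
  candidates: C₊=(5.4814,9.3605) cross=74.352; C₋=(4.3933,-8.8757) cross=-74.352
  mode - wants cross < 0 → take C=(4.3933,-8.8757) (cross=-74.352)
ex = (C−B)/|BC| = (0.3519,-0.9361); ey = (0.9361,0.3519)
P = B + 2.85·ex + 0.90·ey = (2.7199,-1.8663)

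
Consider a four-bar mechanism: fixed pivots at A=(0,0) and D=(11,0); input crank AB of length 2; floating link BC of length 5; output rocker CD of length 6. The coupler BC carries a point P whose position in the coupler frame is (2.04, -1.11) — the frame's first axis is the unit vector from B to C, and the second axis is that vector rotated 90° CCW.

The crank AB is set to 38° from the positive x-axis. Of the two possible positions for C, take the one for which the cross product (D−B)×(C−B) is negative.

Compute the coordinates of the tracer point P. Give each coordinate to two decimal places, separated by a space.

2.39 -0.94

A=(0,0), D=(11.00,0)
B = A + 2.00·(cos38°, sin38°) = (1.5760, 1.2313)
|BD| = 9.5041
circle(B,5.00) ∩ circle(D,6.00): a=4.1733, h=2.7538
  candidates: C₊=(6.0710,3.4212) cross=26.172; C₋=(5.3574,-2.0399) cross=-26.172
  mode - wants cross < 0 → take C=(5.3574,-2.0399) (cross=-26.172)
ex = (C−B)/|BC| = (0.7563,-0.6542); ey = (0.6542,0.7563)
P = B + 2.04·ex + -1.11·ey = (2.3926,-0.9428)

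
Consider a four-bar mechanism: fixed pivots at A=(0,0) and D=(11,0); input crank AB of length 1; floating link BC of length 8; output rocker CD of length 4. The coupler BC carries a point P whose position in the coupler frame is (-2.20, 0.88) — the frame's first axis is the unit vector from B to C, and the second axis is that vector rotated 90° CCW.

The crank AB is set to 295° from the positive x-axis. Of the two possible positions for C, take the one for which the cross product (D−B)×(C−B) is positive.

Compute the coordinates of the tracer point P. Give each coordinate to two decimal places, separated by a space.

A=(0,0), D=(11.00,0)
B = A + 1.00·(cos295°, sin295°) = (0.4226, -0.9063)
|BD| = 10.6161
circle(B,8.00) ∩ circle(D,4.00): a=7.5688, h=2.5911
  candidates: C₊=(7.7426,2.3214) cross=27.507; C₋=(8.1850,-2.8418) cross=-27.507
  mode + wants cross > 0 → take C=(7.7426,2.3214) (cross=27.507)
ex = (C−B)/|BC| = (0.9150,0.4035); ey = (-0.4035,0.9150)
P = B + -2.20·ex + 0.88·ey = (-1.9454,-0.9887)

-1.95 -0.99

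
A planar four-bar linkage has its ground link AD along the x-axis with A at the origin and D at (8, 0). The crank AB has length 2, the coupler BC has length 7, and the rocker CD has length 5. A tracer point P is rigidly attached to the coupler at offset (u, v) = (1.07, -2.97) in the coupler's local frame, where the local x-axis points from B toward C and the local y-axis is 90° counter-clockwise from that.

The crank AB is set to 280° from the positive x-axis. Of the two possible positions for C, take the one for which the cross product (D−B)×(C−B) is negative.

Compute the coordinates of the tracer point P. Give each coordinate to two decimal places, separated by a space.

A=(0,0), D=(8.00,0)
B = A + 2.00·(cos280°, sin280°) = (0.3473, -1.9696)
|BD| = 7.9021
circle(B,7.00) ∩ circle(D,5.00): a=5.4696, h=4.3684
  candidates: C₊=(4.5555,3.6242) cross=34.520; C₋=(6.7331,-4.8368) cross=-34.520
  mode - wants cross < 0 → take C=(6.7331,-4.8368) (cross=-34.520)
ex = (C−B)/|BC| = (0.9123,-0.4096); ey = (0.4096,0.9123)
P = B + 1.07·ex + -2.97·ey = (0.1069,-5.1173)

0.11 -5.12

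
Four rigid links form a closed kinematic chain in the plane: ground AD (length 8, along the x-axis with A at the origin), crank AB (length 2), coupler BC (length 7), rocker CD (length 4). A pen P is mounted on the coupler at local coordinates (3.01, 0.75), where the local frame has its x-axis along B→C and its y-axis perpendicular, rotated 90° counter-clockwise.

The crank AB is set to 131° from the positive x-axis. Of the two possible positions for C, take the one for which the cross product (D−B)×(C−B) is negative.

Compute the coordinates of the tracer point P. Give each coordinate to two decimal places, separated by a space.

1.64 0.56

A=(0,0), D=(8.00,0)
B = A + 2.00·(cos131°, sin131°) = (-1.3121, 1.5094)
|BD| = 9.4337
circle(B,7.00) ∩ circle(D,4.00): a=6.4659, h=2.6819
  candidates: C₊=(5.4996,3.1222) cross=25.300; C₋=(4.6414,-2.1724) cross=-25.300
  mode - wants cross < 0 → take C=(4.6414,-2.1724) (cross=-25.300)
ex = (C−B)/|BC| = (0.8505,-0.5260); ey = (0.5260,0.8505)
P = B + 3.01·ex + 0.75·ey = (1.6424,0.5641)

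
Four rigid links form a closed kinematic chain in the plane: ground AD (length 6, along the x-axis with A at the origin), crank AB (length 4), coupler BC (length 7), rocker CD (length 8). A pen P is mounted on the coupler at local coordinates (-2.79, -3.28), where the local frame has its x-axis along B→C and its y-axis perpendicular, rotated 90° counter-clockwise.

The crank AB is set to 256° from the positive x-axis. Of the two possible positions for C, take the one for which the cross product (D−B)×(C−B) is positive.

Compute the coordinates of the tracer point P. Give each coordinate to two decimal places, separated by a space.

2.47 -6.48

A=(0,0), D=(6.00,0)
B = A + 4.00·(cos256°, sin256°) = (-0.9677, -3.8812)
|BD| = 7.9757
circle(B,7.00) ∩ circle(D,8.00): a=3.0475, h=6.3018
  candidates: C₊=(-1.3720,3.1071) cross=50.261; C₋=(4.7613,-7.9035) cross=-50.261
  mode + wants cross > 0 → take C=(-1.3720,3.1071) (cross=50.261)
ex = (C−B)/|BC| = (-0.0578,0.9983); ey = (-0.9983,-0.0578)
P = B + -2.79·ex + -3.28·ey = (2.4680,-6.4771)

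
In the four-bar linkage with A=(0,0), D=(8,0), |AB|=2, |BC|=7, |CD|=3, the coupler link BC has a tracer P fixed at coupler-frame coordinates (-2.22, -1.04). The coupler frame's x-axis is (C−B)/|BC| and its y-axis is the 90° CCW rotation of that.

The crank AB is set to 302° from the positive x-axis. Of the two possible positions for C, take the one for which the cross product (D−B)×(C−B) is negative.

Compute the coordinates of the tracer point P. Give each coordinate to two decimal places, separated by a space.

-1.31 -2.30

A=(0,0), D=(8.00,0)
B = A + 2.00·(cos302°, sin302°) = (1.0598, -1.6961)
|BD| = 7.1444
circle(B,7.00) ∩ circle(D,3.00): a=6.3716, h=2.8988
  candidates: C₊=(6.5611,2.6324) cross=20.710; C₋=(7.9374,-2.9993) cross=-20.710
  mode - wants cross < 0 → take C=(7.9374,-2.9993) (cross=-20.710)
ex = (C−B)/|BC| = (0.9825,-0.1862); ey = (0.1862,0.9825)
P = B + -2.22·ex + -1.04·ey = (-1.3150,-2.3046)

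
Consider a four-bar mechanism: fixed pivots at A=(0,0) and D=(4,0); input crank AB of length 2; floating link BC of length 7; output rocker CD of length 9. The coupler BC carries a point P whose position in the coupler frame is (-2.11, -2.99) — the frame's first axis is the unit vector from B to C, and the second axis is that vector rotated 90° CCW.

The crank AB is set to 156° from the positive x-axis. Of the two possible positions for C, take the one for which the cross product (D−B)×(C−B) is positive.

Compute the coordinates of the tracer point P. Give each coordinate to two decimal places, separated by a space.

A=(0,0), D=(4.00,0)
B = A + 2.00·(cos156°, sin156°) = (-1.8271, 0.8135)
|BD| = 5.8836
circle(B,7.00) ∩ circle(D,9.00): a=0.2224, h=6.9965
  candidates: C₊=(-0.6395,7.7120) cross=41.164; C₋=(-2.5742,-6.1465) cross=-41.164
  mode + wants cross > 0 → take C=(-0.6395,7.7120) (cross=41.164)
ex = (C−B)/|BC| = (0.1697,0.9855); ey = (-0.9855,0.1697)
P = B + -2.11·ex + -2.99·ey = (0.7616,-1.7732)

0.76 -1.77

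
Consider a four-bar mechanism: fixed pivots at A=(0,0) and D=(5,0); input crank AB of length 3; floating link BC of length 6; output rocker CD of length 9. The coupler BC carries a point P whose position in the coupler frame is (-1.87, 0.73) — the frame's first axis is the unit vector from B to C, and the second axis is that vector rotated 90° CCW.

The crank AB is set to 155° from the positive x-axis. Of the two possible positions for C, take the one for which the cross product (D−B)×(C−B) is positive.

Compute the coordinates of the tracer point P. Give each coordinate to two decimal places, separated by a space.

-4.02 -0.26

A=(0,0), D=(5.00,0)
B = A + 3.00·(cos155°, sin155°) = (-2.7189, 1.2679)
|BD| = 7.8224
circle(B,6.00) ∩ circle(D,9.00): a=1.0348, h=5.9101
  candidates: C₊=(-0.7399,6.9321) cross=46.231; C₋=(-2.6557,-4.7318) cross=-46.231
  mode + wants cross > 0 → take C=(-0.7399,6.9321) (cross=46.231)
ex = (C−B)/|BC| = (0.3298,0.9440); ey = (-0.9440,0.3298)
P = B + -1.87·ex + 0.73·ey = (-4.0249,-0.2567)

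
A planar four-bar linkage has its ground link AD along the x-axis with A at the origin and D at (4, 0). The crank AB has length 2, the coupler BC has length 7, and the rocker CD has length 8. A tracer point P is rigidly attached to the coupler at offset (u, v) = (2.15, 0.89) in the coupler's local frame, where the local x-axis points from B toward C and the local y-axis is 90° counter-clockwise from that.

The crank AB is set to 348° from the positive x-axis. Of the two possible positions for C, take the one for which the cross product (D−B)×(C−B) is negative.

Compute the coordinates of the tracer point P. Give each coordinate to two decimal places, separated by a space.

A=(0,0), D=(4.00,0)
B = A + 2.00·(cos348°, sin348°) = (1.9563, -0.4158)
|BD| = 2.0856
circle(B,7.00) ∩ circle(D,8.00): a=-2.5533, h=6.5177
  candidates: C₊=(-1.8453,5.4619) cross=13.593; C₋=(0.7537,-7.3118) cross=-13.593
  mode - wants cross < 0 → take C=(0.7537,-7.3118) (cross=-13.593)
ex = (C−B)/|BC| = (-0.1718,-0.9851); ey = (0.9851,-0.1718)
P = B + 2.15·ex + 0.89·ey = (2.4637,-2.6868)

2.46 -2.69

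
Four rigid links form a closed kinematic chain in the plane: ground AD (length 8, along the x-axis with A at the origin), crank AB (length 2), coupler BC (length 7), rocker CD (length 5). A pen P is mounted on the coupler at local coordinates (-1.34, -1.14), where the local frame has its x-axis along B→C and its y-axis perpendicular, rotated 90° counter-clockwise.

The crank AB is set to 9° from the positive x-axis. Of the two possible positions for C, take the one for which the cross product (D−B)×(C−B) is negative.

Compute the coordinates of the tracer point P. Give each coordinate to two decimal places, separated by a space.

A=(0,0), D=(8.00,0)
B = A + 2.00·(cos9°, sin9°) = (1.9754, 0.3129)
|BD| = 6.0327
circle(B,7.00) ∩ circle(D,5.00): a=5.0055, h=4.8933
  candidates: C₊=(7.2279,4.9400) cross=29.520; C₋=(6.7204,-4.8335) cross=-29.520
  mode - wants cross < 0 → take C=(6.7204,-4.8335) (cross=-29.520)
ex = (C−B)/|BC| = (0.6779,-0.7352); ey = (0.7352,0.6779)
P = B + -1.34·ex + -1.14·ey = (0.2289,0.5253)

0.23 0.53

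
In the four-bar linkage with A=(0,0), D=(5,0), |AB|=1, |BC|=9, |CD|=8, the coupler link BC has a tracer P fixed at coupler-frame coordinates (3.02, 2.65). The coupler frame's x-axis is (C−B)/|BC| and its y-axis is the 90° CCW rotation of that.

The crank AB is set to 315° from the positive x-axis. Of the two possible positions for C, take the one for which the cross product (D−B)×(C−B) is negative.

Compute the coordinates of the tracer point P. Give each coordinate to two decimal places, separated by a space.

A=(0,0), D=(5.00,0)
B = A + 1.00·(cos315°, sin315°) = (0.7071, -0.7071)
|BD| = 4.3507
circle(B,9.00) ∩ circle(D,8.00): a=4.1291, h=7.9969
  candidates: C₊=(3.4816,7.8546) cross=34.793; C₋=(6.0810,-7.9266) cross=-34.793
  mode - wants cross < 0 → take C=(6.0810,-7.9266) (cross=-34.793)
ex = (C−B)/|BC| = (0.5971,-0.8022); ey = (0.8022,0.5971)
P = B + 3.02·ex + 2.65·ey = (4.6361,-1.5474)

4.64 -1.55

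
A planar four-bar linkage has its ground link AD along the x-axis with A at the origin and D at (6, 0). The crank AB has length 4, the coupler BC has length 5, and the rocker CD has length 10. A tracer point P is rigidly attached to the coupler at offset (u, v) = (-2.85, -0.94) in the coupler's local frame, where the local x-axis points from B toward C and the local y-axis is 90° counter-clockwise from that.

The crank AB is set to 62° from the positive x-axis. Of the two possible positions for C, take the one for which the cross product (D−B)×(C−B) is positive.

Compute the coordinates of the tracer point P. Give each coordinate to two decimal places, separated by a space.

A=(0,0), D=(6.00,0)
B = A + 4.00·(cos62°, sin62°) = (1.8779, 3.5318)
|BD| = 5.4282
circle(B,5.00) ∩ circle(D,10.00): a=-4.1943, h=2.7218
  candidates: C₊=(0.4637,8.3276) cross=14.774; C₋=(-3.0781,4.1938) cross=-14.774
  mode + wants cross > 0 → take C=(0.4637,8.3276) (cross=14.774)
ex = (C−B)/|BC| = (-0.2828,0.9592); ey = (-0.9592,-0.2828)
P = B + -2.85·ex + -0.94·ey = (3.5856,1.0640)

3.59 1.06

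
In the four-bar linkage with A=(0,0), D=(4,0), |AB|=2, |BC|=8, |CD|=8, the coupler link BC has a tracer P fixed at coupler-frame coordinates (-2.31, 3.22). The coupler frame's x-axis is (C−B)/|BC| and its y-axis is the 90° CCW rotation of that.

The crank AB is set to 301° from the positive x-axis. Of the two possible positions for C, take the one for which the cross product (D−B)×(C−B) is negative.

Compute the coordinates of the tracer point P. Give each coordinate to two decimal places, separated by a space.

A=(0,0), D=(4.00,0)
B = A + 2.00·(cos301°, sin301°) = (1.0301, -1.7143)
|BD| = 3.4292
circle(B,8.00) ∩ circle(D,8.00): a=1.7146, h=7.8141
  candidates: C₊=(-1.3914,5.9104) cross=26.796; C₋=(6.4215,-7.6247) cross=-26.796
  mode - wants cross < 0 → take C=(6.4215,-7.6247) (cross=-26.796)
ex = (C−B)/|BC| = (0.6739,-0.7388); ey = (0.7388,0.6739)
P = B + -2.31·ex + 3.22·ey = (1.8522,2.1623)

1.85 2.16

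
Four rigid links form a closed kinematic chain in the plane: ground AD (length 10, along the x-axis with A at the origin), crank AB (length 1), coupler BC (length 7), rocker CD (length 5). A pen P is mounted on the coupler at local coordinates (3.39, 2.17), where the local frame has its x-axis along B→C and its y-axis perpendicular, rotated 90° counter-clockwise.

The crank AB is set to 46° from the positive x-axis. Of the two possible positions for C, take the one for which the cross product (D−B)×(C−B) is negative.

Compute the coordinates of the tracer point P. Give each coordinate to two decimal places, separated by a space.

4.71 0.47

A=(0,0), D=(10.00,0)
B = A + 1.00·(cos46°, sin46°) = (0.6947, 0.7193)
|BD| = 9.3331
circle(B,7.00) ∩ circle(D,5.00): a=5.9523, h=3.6838
  candidates: C₊=(6.9132,3.9334) cross=34.381; C₋=(6.3453,-3.4122) cross=-34.381
  mode - wants cross < 0 → take C=(6.3453,-3.4122) (cross=-34.381)
ex = (C−B)/|BC| = (0.8072,-0.5902); ey = (0.5902,0.8072)
P = B + 3.39·ex + 2.17·ey = (4.7120,0.4702)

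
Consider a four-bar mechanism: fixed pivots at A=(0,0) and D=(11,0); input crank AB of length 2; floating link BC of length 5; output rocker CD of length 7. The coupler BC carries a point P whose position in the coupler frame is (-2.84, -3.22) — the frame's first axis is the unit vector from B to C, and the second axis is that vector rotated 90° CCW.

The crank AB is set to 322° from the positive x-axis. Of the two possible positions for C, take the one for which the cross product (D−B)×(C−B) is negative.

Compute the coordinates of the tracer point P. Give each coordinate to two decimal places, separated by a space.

A=(0,0), D=(11.00,0)
B = A + 2.00·(cos322°, sin322°) = (1.5760, -1.2313)
|BD| = 9.5041
circle(B,5.00) ∩ circle(D,7.00): a=3.4894, h=3.5811
  candidates: C₊=(4.5721,2.7716) cross=34.035; C₋=(5.5000,-4.3301) cross=-34.035
  mode - wants cross < 0 → take C=(5.5000,-4.3301) (cross=-34.035)
ex = (C−B)/|BC| = (0.7848,-0.6198); ey = (0.6198,0.7848)
P = B + -2.84·ex + -3.22·ey = (-2.6484,-1.9982)

-2.65 -2.00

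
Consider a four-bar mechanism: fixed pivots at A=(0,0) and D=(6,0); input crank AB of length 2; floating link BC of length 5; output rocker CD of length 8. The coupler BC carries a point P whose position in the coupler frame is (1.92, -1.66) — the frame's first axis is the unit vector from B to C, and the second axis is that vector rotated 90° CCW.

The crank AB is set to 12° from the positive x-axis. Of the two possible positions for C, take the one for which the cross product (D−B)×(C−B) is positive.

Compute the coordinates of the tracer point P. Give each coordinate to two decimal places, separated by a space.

A=(0,0), D=(6.00,0)
B = A + 2.00·(cos12°, sin12°) = (1.9563, 0.4158)
|BD| = 4.0650
circle(B,5.00) ∩ circle(D,8.00): a=-2.7645, h=4.1662
  candidates: C₊=(-0.3675,4.8430) cross=16.936; C₋=(-1.2199,-3.4458) cross=-16.936
  mode + wants cross > 0 → take C=(-0.3675,4.8430) (cross=16.936)
ex = (C−B)/|BC| = (-0.4648,0.8854); ey = (-0.8854,-0.4648)
P = B + 1.92·ex + -1.66·ey = (2.5338,2.8874)

2.53 2.89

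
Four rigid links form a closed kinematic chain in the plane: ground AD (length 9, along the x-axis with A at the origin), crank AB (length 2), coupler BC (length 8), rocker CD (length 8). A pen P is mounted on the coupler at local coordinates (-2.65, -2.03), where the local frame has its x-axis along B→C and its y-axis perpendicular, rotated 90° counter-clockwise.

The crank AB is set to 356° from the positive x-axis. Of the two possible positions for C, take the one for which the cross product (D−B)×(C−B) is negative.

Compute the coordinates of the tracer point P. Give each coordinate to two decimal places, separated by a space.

A=(0,0), D=(9.00,0)
B = A + 2.00·(cos356°, sin356°) = (1.9951, -0.1395)
|BD| = 7.0063
circle(B,8.00) ∩ circle(D,8.00): a=3.5031, h=7.1922
  candidates: C₊=(5.3543,7.1210) cross=50.391; C₋=(5.6408,-7.2606) cross=-50.391
  mode - wants cross < 0 → take C=(5.6408,-7.2606) (cross=-50.391)
ex = (C−B)/|BC| = (0.4557,-0.8901); ey = (0.8901,0.4557)
P = B + -2.65·ex + -2.03·ey = (-1.0195,1.2942)

-1.02 1.29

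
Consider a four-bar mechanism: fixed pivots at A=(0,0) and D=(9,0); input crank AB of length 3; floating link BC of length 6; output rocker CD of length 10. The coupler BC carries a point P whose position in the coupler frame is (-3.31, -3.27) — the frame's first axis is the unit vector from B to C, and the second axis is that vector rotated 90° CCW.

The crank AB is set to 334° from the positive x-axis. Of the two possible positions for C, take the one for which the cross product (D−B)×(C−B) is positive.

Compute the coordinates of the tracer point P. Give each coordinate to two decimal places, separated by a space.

A=(0,0), D=(9.00,0)
B = A + 3.00·(cos334°, sin334°) = (2.6964, -1.3151)
|BD| = 6.4393
circle(B,6.00) ∩ circle(D,10.00): a=-1.7498, h=5.7392
  candidates: C₊=(-0.1886,3.9457) cross=36.957; C₋=(2.1556,-7.2907) cross=-36.957
  mode + wants cross > 0 → take C=(-0.1886,3.9457) (cross=36.957)
ex = (C−B)/|BC| = (-0.4808,0.8768); ey = (-0.8768,-0.4808)
P = B + -3.31·ex + -3.27·ey = (7.1551,-2.6450)

7.16 -2.65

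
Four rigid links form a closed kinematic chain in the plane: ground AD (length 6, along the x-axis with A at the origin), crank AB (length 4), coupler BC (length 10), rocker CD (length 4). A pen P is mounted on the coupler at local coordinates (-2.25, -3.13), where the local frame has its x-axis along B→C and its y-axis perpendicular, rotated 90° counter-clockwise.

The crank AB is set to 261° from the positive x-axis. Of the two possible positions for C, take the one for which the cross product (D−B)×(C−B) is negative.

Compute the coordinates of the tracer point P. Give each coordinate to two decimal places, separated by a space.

-2.34 -7.40

A=(0,0), D=(6.00,0)
B = A + 4.00·(cos261°, sin261°) = (-0.6257, -3.9508)
|BD| = 7.7142
circle(B,10.00) ∩ circle(D,4.00): a=9.3016, h=3.6715
  candidates: C₊=(5.4831,3.9665) cross=28.323; C₋=(9.2438,-2.3405) cross=-28.323
  mode - wants cross < 0 → take C=(9.2438,-2.3405) (cross=-28.323)
ex = (C−B)/|BC| = (0.9870,0.1610); ey = (-0.1610,0.9870)
P = B + -2.25·ex + -3.13·ey = (-2.3424,-7.4022)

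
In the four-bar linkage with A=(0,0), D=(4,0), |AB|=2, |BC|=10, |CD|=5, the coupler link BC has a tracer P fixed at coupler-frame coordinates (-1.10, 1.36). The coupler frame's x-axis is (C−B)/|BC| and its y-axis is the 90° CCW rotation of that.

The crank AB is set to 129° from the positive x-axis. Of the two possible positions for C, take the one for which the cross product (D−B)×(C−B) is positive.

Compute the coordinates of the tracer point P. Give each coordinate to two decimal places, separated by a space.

A=(0,0), D=(4.00,0)
B = A + 2.00·(cos129°, sin129°) = (-1.2586, 1.5543)
|BD| = 5.4835
circle(B,10.00) ∩ circle(D,5.00): a=9.5804, h=2.8663
  candidates: C₊=(8.7413,1.5875) cross=15.717; C₋=(7.1164,-3.9100) cross=-15.717
  mode + wants cross > 0 → take C=(8.7413,1.5875) (cross=15.717)
ex = (C−B)/|BC| = (1.0000,0.0033); ey = (-0.0033,1.0000)
P = B + -1.10·ex + 1.36·ey = (-2.3631,2.9106)

-2.36 2.91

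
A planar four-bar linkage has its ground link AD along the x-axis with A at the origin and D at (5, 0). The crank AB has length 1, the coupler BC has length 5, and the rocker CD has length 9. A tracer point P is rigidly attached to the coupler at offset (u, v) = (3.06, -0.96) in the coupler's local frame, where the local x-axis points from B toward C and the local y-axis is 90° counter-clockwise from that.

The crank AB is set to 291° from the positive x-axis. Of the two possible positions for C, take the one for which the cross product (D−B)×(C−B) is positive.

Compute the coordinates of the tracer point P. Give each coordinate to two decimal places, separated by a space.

A=(0,0), D=(5.00,0)
B = A + 1.00·(cos291°, sin291°) = (0.3584, -0.9336)
|BD| = 4.7346
circle(B,5.00) ∩ circle(D,9.00): a=-3.5466, h=3.5244
  candidates: C₊=(-3.8136,1.8223) cross=16.687; C₋=(-2.4237,-5.0881) cross=-16.687
  mode + wants cross > 0 → take C=(-3.8136,1.8223) (cross=16.687)
ex = (C−B)/|BC| = (-0.8344,0.5512); ey = (-0.5512,-0.8344)
P = B + 3.06·ex + -0.96·ey = (-1.6657,1.5540)

-1.67 1.55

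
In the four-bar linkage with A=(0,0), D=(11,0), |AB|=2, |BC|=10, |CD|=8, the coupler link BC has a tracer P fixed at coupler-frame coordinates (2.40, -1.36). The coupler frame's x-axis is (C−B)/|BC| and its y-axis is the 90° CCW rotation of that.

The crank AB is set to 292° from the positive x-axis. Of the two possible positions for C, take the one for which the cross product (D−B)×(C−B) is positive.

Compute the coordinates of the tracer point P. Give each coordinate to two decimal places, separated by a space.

3.21 -0.61

A=(0,0), D=(11.00,0)
B = A + 2.00·(cos292°, sin292°) = (0.7492, -1.8544)
|BD| = 10.4172
circle(B,10.00) ∩ circle(D,8.00): a=6.9365, h=7.2031
  candidates: C₊=(6.2927,6.4685) cross=75.036; C₋=(8.8572,-7.7077) cross=-75.036
  mode + wants cross > 0 → take C=(6.2927,6.4685) (cross=75.036)
ex = (C−B)/|BC| = (0.5543,0.8323); ey = (-0.8323,0.5543)
P = B + 2.40·ex + -1.36·ey = (3.2116,-0.6108)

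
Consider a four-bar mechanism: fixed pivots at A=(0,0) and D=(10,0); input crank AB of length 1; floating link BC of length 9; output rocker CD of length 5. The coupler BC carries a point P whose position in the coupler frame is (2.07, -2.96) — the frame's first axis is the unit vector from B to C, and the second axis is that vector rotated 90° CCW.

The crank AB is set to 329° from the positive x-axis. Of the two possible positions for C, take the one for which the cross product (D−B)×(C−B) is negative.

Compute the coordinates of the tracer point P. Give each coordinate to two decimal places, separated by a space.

A=(0,0), D=(10.00,0)
B = A + 1.00·(cos329°, sin329°) = (0.8572, -0.5150)
|BD| = 9.1573
circle(B,9.00) ∩ circle(D,5.00): a=7.6363, h=4.7630
  candidates: C₊=(8.2135,4.6700) cross=43.617; C₋=(8.7493,-4.8410) cross=-43.617
  mode - wants cross < 0 → take C=(8.7493,-4.8410) (cross=-43.617)
ex = (C−B)/|BC| = (0.8769,-0.4807); ey = (0.4807,0.8769)
P = B + 2.07·ex + -2.96·ey = (1.2496,-4.1057)

1.25 -4.11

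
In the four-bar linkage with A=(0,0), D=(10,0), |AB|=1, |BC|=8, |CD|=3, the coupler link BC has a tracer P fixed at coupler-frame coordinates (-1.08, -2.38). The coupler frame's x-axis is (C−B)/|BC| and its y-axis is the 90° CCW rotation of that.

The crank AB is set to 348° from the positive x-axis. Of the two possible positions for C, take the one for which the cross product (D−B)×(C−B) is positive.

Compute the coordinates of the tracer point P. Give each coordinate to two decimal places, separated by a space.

0.80 -2.82

A=(0,0), D=(10.00,0)
B = A + 1.00·(cos348°, sin348°) = (0.9781, -0.2079)
|BD| = 9.0242
circle(B,8.00) ∩ circle(D,3.00): a=7.5595, h=2.6181
  candidates: C₊=(8.4753,2.5837) cross=23.626; C₋=(8.5959,-2.6511) cross=-23.626
  mode + wants cross > 0 → take C=(8.4753,2.5837) (cross=23.626)
ex = (C−B)/|BC| = (0.9371,0.3489); ey = (-0.3489,0.9371)
P = B + -1.08·ex + -2.38·ey = (0.7965,-2.8152)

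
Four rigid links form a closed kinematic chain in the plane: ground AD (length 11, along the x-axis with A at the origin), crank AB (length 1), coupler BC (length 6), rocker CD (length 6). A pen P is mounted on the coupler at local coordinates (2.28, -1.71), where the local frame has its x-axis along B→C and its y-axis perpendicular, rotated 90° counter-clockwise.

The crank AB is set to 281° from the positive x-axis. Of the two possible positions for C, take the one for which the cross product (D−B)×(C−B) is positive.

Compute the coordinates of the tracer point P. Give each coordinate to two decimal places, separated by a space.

3.02 -1.30

A=(0,0), D=(11.00,0)
B = A + 1.00·(cos281°, sin281°) = (0.1908, -0.9816)
|BD| = 10.8537
circle(B,6.00) ∩ circle(D,6.00): a=5.4268, h=2.5592
  candidates: C₊=(5.3639,2.0579) cross=27.777; C₋=(5.8269,-3.0395) cross=-27.777
  mode + wants cross > 0 → take C=(5.3639,2.0579) (cross=27.777)
ex = (C−B)/|BC| = (0.8622,0.5066); ey = (-0.5066,0.8622)
P = B + 2.28·ex + -1.71·ey = (3.0229,-1.3010)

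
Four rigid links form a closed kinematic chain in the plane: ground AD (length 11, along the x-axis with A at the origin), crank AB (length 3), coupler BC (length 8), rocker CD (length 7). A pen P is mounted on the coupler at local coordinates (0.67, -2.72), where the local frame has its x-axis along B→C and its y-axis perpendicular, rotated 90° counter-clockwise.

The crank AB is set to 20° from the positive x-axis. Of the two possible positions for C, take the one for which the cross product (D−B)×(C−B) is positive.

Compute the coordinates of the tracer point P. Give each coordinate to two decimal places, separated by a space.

A=(0,0), D=(11.00,0)
B = A + 3.00·(cos20°, sin20°) = (2.8191, 1.0261)
|BD| = 8.2450
circle(B,8.00) ∩ circle(D,7.00): a=5.0321, h=6.2191
  candidates: C₊=(8.5861,6.5706) cross=51.277; C₋=(7.0382,-5.7709) cross=-51.277
  mode + wants cross > 0 → take C=(8.5861,6.5706) (cross=51.277)
ex = (C−B)/|BC| = (0.7209,0.6931); ey = (-0.6931,0.7209)
P = B + 0.67·ex + -2.72·ey = (5.1872,-0.4704)

5.19 -0.47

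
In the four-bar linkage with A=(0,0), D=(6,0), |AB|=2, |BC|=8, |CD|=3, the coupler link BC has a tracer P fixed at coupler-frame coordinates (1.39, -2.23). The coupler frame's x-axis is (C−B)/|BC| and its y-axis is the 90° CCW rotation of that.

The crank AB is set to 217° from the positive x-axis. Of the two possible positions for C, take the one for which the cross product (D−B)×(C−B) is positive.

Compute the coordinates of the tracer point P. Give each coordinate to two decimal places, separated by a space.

A=(0,0), D=(6.00,0)
B = A + 2.00·(cos217°, sin217°) = (-1.5973, -1.2036)
|BD| = 7.6920
circle(B,8.00) ∩ circle(D,3.00): a=7.4211, h=2.9877
  candidates: C₊=(5.2649,2.9086) cross=22.982; C₋=(6.2000,-2.9933) cross=-22.982
  mode + wants cross > 0 → take C=(5.2649,2.9086) (cross=22.982)
ex = (C−B)/|BC| = (0.8578,0.5140); ey = (-0.5140,0.8578)
P = B + 1.39·ex + -2.23·ey = (0.7413,-2.4020)

0.74 -2.40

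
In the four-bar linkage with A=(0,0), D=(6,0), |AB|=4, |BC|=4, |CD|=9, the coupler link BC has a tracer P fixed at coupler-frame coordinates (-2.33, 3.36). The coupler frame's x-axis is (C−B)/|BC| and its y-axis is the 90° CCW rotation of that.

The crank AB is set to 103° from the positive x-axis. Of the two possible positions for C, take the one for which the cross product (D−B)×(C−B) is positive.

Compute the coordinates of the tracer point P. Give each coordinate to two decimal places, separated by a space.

A=(0,0), D=(6.00,0)
B = A + 4.00·(cos103°, sin103°) = (-0.8998, 3.8975)
|BD| = 7.9245
circle(B,4.00) ∩ circle(D,9.00): a=-0.1390, h=3.9976
  candidates: C₊=(0.9453,7.4465) cross=31.679; C₋=(-2.9869,0.4852) cross=-31.679
  mode + wants cross > 0 → take C=(0.9453,7.4465) (cross=31.679)
ex = (C−B)/|BC| = (0.4613,0.8873); ey = (-0.8873,0.4613)
P = B + -2.33·ex + 3.36·ey = (-4.9558,3.3801)

-4.96 3.38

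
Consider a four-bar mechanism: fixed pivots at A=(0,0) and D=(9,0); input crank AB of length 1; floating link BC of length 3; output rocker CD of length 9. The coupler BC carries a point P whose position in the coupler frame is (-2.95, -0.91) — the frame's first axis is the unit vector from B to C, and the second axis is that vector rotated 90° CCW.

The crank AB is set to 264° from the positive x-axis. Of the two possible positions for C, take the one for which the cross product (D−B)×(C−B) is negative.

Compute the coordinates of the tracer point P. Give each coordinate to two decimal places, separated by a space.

A=(0,0), D=(9.00,0)
B = A + 1.00·(cos264°, sin264°) = (-0.1045, -0.9945)
|BD| = 9.1587
circle(B,3.00) ∩ circle(D,9.00): a=0.6486, h=2.9290
  candidates: C₊=(0.2222,1.9876) cross=26.826; C₋=(0.8583,-3.8358) cross=-26.826
  mode - wants cross < 0 → take C=(0.8583,-3.8358) (cross=-26.826)
ex = (C−B)/|BC| = (0.3210,-0.9471); ey = (0.9471,0.3210)
P = B + -2.95·ex + -0.91·ey = (-1.9132,1.5073)

-1.91 1.51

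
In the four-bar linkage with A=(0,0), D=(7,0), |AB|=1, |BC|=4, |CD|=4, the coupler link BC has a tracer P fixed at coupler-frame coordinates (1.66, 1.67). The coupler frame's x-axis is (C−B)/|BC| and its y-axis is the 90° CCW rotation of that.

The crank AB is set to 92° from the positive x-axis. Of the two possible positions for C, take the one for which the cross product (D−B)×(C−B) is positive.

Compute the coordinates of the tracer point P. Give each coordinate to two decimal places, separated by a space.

0.98 3.12

A=(0,0), D=(7.00,0)
B = A + 1.00·(cos92°, sin92°) = (-0.0349, 0.9994)
|BD| = 7.1055
circle(B,4.00) ∩ circle(D,4.00): a=3.5528, h=1.8379
  candidates: C₊=(3.7410,2.3193) cross=13.059; C₋=(3.2241,-1.3199) cross=-13.059
  mode + wants cross > 0 → take C=(3.7410,2.3193) (cross=13.059)
ex = (C−B)/|BC| = (0.9440,0.3300); ey = (-0.3300,0.9440)
P = B + 1.66·ex + 1.67·ey = (0.9810,3.1236)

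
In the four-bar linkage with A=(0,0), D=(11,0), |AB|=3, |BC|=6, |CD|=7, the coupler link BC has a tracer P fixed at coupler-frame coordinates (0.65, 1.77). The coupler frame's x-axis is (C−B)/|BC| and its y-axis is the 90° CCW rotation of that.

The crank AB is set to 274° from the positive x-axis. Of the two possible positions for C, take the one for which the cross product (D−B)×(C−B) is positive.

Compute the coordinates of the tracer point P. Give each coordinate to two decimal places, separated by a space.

A=(0,0), D=(11.00,0)
B = A + 3.00·(cos274°, sin274°) = (0.2093, -2.9927)
|BD| = 11.1980
circle(B,6.00) ∩ circle(D,7.00): a=5.0186, h=3.2885
  candidates: C₊=(4.1664,1.5174) cross=36.824; C₋=(5.9241,-4.8203) cross=-36.824
  mode + wants cross > 0 → take C=(4.1664,1.5174) (cross=36.824)
ex = (C−B)/|BC| = (0.6595,0.7517); ey = (-0.7517,0.6595)
P = B + 0.65·ex + 1.77·ey = (-0.6925,-1.3367)

-0.69 -1.34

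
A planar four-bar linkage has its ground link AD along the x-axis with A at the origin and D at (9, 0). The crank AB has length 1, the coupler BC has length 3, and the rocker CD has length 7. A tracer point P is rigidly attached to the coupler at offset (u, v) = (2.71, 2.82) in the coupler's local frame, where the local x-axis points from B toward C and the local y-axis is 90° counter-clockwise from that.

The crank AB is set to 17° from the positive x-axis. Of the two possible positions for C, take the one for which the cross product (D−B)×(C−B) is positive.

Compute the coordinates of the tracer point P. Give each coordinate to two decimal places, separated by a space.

A=(0,0), D=(9.00,0)
B = A + 1.00·(cos17°, sin17°) = (0.9563, 0.2924)
|BD| = 8.0490
circle(B,3.00) ∩ circle(D,7.00): a=1.5397, h=2.5747
  candidates: C₊=(2.5885,2.8095) cross=20.724; C₋=(2.4015,-2.3366) cross=-20.724
  mode + wants cross > 0 → take C=(2.5885,2.8095) (cross=20.724)
ex = (C−B)/|BC| = (0.5441,0.8390); ey = (-0.8390,0.5441)
P = B + 2.71·ex + 2.82·ey = (0.0647,4.1005)

0.06 4.10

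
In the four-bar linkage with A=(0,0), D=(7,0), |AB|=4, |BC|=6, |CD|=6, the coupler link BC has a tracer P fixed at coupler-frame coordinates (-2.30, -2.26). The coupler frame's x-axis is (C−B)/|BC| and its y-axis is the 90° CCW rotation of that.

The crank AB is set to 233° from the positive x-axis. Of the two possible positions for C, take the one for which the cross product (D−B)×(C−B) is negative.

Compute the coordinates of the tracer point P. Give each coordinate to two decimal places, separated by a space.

-5.22 -4.76

A=(0,0), D=(7.00,0)
B = A + 4.00·(cos233°, sin233°) = (-2.4073, -3.1945)
|BD| = 9.9349
circle(B,6.00) ∩ circle(D,6.00): a=4.9674, h=3.3652
  candidates: C₊=(1.2143,1.5892) cross=33.433; C₋=(3.3784,-4.7838) cross=-33.433
  mode - wants cross < 0 → take C=(3.3784,-4.7838) (cross=-33.433)
ex = (C−B)/|BC| = (0.9643,-0.2649); ey = (0.2649,0.9643)
P = B + -2.30·ex + -2.26·ey = (-5.2237,-4.7646)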